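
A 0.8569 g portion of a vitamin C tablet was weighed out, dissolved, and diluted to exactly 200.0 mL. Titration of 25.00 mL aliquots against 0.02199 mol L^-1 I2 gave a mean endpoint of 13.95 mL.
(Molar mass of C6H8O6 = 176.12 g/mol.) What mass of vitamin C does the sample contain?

C6H8O6 + I2 → C6H6O6 + 2 HI
n(I2) per titration = 0.01395 × 0.02199 = 3.068 × 10^-4 mol
n(C6H8O6) in each aliquot = 3.068 × 10^-4 mol (1:1 ratio)
n(C6H8O6) in the whole flask = 3.068 × 10^-4 × 200.0/25.00 = 2.454 × 10^-3 mol
mass of C6H8O6 = 2.454 × 10^-3 × 176.12 = 0.4322 g

0.4322 g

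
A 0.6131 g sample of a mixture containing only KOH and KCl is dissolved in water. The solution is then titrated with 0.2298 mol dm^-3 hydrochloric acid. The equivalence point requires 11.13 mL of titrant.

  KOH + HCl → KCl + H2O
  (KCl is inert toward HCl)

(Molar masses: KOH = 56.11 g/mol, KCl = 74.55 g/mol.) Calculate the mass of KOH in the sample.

n(HCl) = 0.01113 × 0.2298 = 2.558 × 10^-3 mol
Let x = n(KOH), y = n(KCl).
Titrant: 1x = 2.558 × 10^-3;  mass: 56.11x + 74.55y = 0.6131
Solving, x = 2.558 × 10^-3 mol, y = 6.299 × 10^-3 mol
mass of KOH = 2.558 × 10^-3 × 56.11 = 0.1435 g

0.1435 g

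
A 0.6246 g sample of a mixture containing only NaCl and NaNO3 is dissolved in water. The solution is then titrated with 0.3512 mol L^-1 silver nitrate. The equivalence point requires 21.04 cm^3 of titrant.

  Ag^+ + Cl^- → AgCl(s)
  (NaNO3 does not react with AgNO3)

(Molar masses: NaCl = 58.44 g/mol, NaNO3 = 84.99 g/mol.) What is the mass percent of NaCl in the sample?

n(AgNO3) = 0.02104 × 0.3512 = 7.389 × 10^-3 mol
Let x = n(NaCl), y = n(NaNO3).
Titrant: 1x = 7.389 × 10^-3;  mass: 58.44x + 84.99y = 0.6246
Solving, x = 7.389 × 10^-3 mol, y = 2.268 × 10^-3 mol
mass of NaCl = 7.389 × 10^-3 × 58.44 = 0.4318 g
% NaCl = 0.4318 / 0.6246 × 100 = 69.14 %

69.14 %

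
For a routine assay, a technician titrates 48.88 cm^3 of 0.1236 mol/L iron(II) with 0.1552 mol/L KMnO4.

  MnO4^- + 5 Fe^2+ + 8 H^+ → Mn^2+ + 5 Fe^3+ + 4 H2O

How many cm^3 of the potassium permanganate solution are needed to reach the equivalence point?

n(Fe2+) = 0.04888 L × 0.1236 mol/L = 6.042 × 10^-3 mol
From the 1:5 stoichiometry, n(KMnO4) = 1/5 × 6.042 × 10^-3 = 1.208 × 10^-3 mol
V(KMnO4) = 1.208 × 10^-3 mol / 0.1552 mol/L = 0.007786 L = 7.786 mL

7.786 mL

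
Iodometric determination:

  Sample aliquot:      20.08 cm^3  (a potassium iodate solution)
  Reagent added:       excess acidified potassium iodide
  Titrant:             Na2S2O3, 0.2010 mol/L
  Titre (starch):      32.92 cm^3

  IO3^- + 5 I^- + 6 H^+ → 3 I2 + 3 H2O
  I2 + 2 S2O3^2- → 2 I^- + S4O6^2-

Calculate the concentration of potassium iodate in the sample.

n(S2O3^2-) = 0.03292 × 0.2010 = 6.617 × 10^-3 mol
n(I2) = n(S2O3^2-)/2 = 3.308 × 10^-3 mol
From the 1:3 ratio, n(IO3^-) in the aliquot = 1/3 × 3.308 × 10^-3 = 1.103 × 10^-3 mol
[IO3^-] = 1.103 × 10^-3 / 0.02008 = 0.05492 mol/L

0.05492 mol/L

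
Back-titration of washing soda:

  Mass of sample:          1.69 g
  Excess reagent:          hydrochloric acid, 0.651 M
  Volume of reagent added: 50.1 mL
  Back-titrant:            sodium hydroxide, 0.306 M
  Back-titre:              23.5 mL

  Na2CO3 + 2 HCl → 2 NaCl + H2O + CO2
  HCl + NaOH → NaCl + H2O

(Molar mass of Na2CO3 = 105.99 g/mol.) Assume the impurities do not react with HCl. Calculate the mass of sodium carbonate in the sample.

n(HCl) added = 0.0501 × 0.651 = 0.0326 mol
n(NaOH) used in back-titration = 0.0235 × 0.306 = 7.19 × 10^-3 mol
n(HCl) left over = 7.19 × 10^-3 mol (1:1 ratio)
n(HCl) consumed by analyte = 0.0326 − 7.19 × 10^-3 = 0.0254 mol
From the 1:2 ratio, n(Na2CO3) = 1/2 × 0.0254 = 0.0127 mol
mass of Na2CO3 = 0.0127 × 105.99 = 1.35 g

1.35 g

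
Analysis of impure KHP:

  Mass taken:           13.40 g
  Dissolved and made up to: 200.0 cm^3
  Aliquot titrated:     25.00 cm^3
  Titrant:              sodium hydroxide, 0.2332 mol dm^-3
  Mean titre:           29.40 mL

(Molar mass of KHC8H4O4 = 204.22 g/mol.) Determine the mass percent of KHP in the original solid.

KHC8H4O4 + NaOH → KNaC8H4O4 + H2O
n(NaOH) per titration = 0.02940 × 0.2332 = 6.856 × 10^-3 mol
n(KHC8H4O4) in each aliquot = 6.856 × 10^-3 mol (1:1 ratio)
n(KHC8H4O4) in the whole flask = 6.856 × 10^-3 × 200.0/25.00 = 0.05485 mol
mass of KHC8H4O4 = 0.05485 × 204.22 = 11.20 g
% KHC8H4O4 = 11.20 / 13.40 × 100 = 83.59 %

83.59 %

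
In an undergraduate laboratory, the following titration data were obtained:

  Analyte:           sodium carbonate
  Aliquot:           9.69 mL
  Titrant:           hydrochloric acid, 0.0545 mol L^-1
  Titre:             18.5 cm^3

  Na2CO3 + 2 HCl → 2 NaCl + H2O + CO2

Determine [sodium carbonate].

0.0520 mol/L

n(HCl) = 0.0185 L × 0.0545 mol/L = 1.01 × 10^-3 mol
From the 1:2 mole ratio, n(Na2CO3) = 1/2 × 1.01 × 10^-3 = 5.04 × 10^-4 mol
[Na2CO3] = 5.04 × 10^-4 mol / 0.00969 L = 0.0520 mol/L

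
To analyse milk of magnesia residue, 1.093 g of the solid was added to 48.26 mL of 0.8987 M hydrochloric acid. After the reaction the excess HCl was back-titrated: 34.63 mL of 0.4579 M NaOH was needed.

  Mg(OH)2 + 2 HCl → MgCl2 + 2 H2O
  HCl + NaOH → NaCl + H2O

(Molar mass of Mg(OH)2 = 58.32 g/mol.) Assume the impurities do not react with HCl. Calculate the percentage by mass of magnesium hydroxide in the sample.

n(HCl) added = 0.04826 × 0.8987 = 0.04337 mol
n(NaOH) used in back-titration = 0.03463 × 0.4579 = 0.01586 mol
n(HCl) left over = 0.01586 mol (1:1 ratio)
n(HCl) consumed by analyte = 0.04337 − 0.01586 = 0.02751 mol
From the 1:2 ratio, n(Mg(OH)2) = 1/2 × 0.02751 = 0.01376 mol
mass of Mg(OH)2 = 0.01376 × 58.32 = 0.8023 g
% Mg(OH)2 = 0.8023 / 1.093 × 100 = 73.40 %

73.40 %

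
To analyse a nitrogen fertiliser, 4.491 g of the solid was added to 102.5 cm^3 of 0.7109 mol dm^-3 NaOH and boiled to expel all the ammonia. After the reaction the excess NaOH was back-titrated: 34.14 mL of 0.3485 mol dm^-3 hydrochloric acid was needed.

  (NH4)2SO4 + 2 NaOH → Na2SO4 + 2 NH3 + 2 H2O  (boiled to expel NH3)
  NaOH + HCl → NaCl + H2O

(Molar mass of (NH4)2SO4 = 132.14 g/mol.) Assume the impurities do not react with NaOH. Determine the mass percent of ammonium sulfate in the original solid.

89.70 %

n(NaOH) added = 0.1025 × 0.7109 = 0.07287 mol
n(HCl) used in back-titration = 0.03414 × 0.3485 = 0.01190 mol
n(NaOH) left over = 0.01190 mol (1:1 ratio)
n(NaOH) consumed by analyte = 0.07287 − 0.01190 = 0.06097 mol
From the 1:2 ratio, n((NH4)2SO4) = 1/2 × 0.06097 = 0.03048 mol
mass of (NH4)2SO4 = 0.03048 × 132.14 = 4.028 g
% (NH4)2SO4 = 4.028 / 4.491 × 100 = 89.70 %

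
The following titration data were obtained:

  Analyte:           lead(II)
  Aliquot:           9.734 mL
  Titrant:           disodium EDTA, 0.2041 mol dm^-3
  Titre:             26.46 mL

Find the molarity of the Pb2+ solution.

0.5548 mol/L

Pb^2+ + EDTA^4- → [Pb(EDTA)]^2-
n(EDTA) = 0.02646 L × 0.2041 mol/L = 5.400 × 10^-3 mol
n(Pb2+) = 5.400 × 10^-3 mol (1:1 mole ratio)
[Pb2+] = 5.400 × 10^-3 mol / 0.009734 L = 0.5548 mol/L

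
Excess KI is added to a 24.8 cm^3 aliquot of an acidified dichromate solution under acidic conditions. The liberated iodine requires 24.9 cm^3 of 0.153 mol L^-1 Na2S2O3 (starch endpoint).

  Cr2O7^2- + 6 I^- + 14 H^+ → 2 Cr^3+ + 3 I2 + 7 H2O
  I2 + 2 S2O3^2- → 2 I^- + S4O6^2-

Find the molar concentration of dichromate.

n(S2O3^2-) = 0.0249 × 0.153 = 3.81 × 10^-3 mol
n(I2) = n(S2O3^2-)/2 = 1.90 × 10^-3 mol
From the 1:3 ratio, n(Cr2O7^2-) in the aliquot = 1/3 × 1.90 × 10^-3 = 6.35 × 10^-4 mol
[Cr2O7^2-] = 6.35 × 10^-4 / 0.0248 = 0.0256 mol/L

0.0256 mol/L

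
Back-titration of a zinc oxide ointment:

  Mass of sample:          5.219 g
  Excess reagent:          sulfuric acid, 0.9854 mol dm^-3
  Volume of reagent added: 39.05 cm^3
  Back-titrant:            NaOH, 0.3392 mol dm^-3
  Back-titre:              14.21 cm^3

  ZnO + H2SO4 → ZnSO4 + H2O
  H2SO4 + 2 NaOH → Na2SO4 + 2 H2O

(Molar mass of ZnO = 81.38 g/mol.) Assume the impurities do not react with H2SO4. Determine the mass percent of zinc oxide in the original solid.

56.24 %

n(H2SO4) added = 0.03905 × 0.9854 = 0.03848 mol
n(NaOH) used in back-titration = 0.01421 × 0.3392 = 4.820 × 10^-3 mol
From the 1:2 ratio, n(H2SO4) left over = 1/2 × 4.820 × 10^-3 = 2.410 × 10^-3 mol
n(H2SO4) consumed by analyte = 0.03848 − 2.410 × 10^-3 = 0.03607 mol
n(ZnO) = 0.03607 mol (1:1 ratio)
mass of ZnO = 0.03607 × 81.38 = 2.935 g
% ZnO = 2.935 / 5.219 × 100 = 56.24 %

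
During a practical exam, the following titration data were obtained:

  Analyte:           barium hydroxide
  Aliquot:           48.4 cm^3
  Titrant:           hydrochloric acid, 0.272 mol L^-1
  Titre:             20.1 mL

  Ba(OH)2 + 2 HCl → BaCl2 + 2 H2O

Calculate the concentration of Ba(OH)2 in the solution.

0.0565 mol/L

n(HCl) = 0.0201 L × 0.272 mol/L = 5.47 × 10^-3 mol
From the 1:2 mole ratio, n(Ba(OH)2) = 1/2 × 5.47 × 10^-3 = 2.73 × 10^-3 mol
[Ba(OH)2] = 2.73 × 10^-3 mol / 0.0484 L = 0.0565 mol/L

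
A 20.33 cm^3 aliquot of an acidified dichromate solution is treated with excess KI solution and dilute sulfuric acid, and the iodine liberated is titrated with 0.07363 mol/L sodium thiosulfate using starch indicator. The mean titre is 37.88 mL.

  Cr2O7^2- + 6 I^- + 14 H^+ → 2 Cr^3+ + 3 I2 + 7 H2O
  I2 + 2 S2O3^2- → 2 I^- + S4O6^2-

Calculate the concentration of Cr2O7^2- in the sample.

0.02287 mol/L

n(S2O3^2-) = 0.03788 × 0.07363 = 2.789 × 10^-3 mol
n(I2) = n(S2O3^2-)/2 = 1.395 × 10^-3 mol
From the 1:3 ratio, n(Cr2O7^2-) in the aliquot = 1/3 × 1.395 × 10^-3 = 4.649 × 10^-4 mol
[Cr2O7^2-] = 4.649 × 10^-4 / 0.02033 = 0.02287 mol/L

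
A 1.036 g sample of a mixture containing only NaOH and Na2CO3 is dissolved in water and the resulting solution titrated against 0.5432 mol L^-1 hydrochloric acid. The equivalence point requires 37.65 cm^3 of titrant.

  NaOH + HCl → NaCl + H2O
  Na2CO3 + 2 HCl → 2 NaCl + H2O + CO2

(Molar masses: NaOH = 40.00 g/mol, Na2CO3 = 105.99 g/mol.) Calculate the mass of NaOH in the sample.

0.1472 g

n(HCl) = 0.03765 × 0.5432 = 0.02045 mol
Let x = n(NaOH), y = n(Na2CO3).
Titrant: 1x + 2y = 0.02045;  mass: 40.00x + 105.99y = 1.036
Solving, x = 3.680 × 10^-3 mol, y = 8.386 × 10^-3 mol
mass of NaOH = 3.680 × 10^-3 × 40.00 = 0.1472 g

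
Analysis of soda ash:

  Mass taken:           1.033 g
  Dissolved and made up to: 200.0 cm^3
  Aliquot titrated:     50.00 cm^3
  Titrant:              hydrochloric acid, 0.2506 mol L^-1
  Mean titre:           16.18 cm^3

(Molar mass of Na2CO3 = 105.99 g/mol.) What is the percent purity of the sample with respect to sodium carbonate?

Na2CO3 + 2 HCl → 2 NaCl + H2O + CO2
n(HCl) per titration = 0.01618 × 0.2506 = 4.055 × 10^-3 mol
From the 1:2 ratio, n(Na2CO3) in each aliquot = 1/2 × 4.055 × 10^-3 = 2.027 × 10^-3 mol
n(Na2CO3) in the whole flask = 2.027 × 10^-3 × 200.0/50.00 = 8.109 × 10^-3 mol
mass of Na2CO3 = 8.109 × 10^-3 × 105.99 = 0.8595 g
% Na2CO3 = 0.8595 / 1.033 × 100 = 83.21 %

83.21 %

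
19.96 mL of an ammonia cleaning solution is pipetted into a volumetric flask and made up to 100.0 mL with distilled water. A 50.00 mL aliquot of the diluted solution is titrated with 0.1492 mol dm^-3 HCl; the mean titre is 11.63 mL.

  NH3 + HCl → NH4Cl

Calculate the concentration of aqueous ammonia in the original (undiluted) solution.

0.1739 mol/L

n(HCl) = 0.01163 × 0.1492 = 1.735 × 10^-3 mol
n(NH3) in the aliquot = 1.735 × 10^-3 mol (1:1 ratio)
[NH3]_dilute = 1.735 × 10^-3 / 0.05000 = 0.03470 mol/L
Dilution factor = 100.0 / 19.96 = 5.010
[NH3]_stock = 0.03470 × 5.010 = 0.1739 mol/L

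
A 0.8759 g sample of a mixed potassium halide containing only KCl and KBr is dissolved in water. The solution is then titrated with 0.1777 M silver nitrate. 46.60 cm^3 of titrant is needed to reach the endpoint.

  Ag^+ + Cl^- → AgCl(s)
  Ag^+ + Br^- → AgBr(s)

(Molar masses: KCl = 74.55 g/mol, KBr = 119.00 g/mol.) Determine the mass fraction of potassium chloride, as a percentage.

20.97 %

n(AgNO3) = 0.04660 × 0.1777 = 8.281 × 10^-3 mol
Let x = n(KCl), y = n(KBr).
Titrant: 1x + 1y = 8.281 × 10^-3;  mass: 74.55x + 119.00y = 0.8759
Solving, x = 2.464 × 10^-3 mol, y = 5.817 × 10^-3 mol
mass of KCl = 2.464 × 10^-3 × 74.55 = 0.1837 g
% KCl = 0.1837 / 0.8759 × 100 = 20.97 %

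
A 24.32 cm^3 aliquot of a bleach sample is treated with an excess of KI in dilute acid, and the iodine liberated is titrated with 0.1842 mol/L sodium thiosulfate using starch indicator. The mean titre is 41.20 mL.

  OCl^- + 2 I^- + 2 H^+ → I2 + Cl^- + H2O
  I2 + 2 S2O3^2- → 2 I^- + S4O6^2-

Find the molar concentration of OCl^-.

0.1560 mol/L

n(S2O3^2-) = 0.04120 × 0.1842 = 7.589 × 10^-3 mol
n(I2) = n(S2O3^2-)/2 = 3.795 × 10^-3 mol
n(OCl^-) in the aliquot = 3.795 × 10^-3 mol (1:1 ratio)
[OCl^-] = 3.795 × 10^-3 / 0.02432 = 0.1560 mol/L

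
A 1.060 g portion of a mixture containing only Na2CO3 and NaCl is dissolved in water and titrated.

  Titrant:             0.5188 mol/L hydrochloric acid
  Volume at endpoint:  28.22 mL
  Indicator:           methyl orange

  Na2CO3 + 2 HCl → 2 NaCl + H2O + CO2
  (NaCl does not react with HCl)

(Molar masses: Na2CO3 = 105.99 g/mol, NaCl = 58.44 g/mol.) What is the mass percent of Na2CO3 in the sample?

73.20 %

n(HCl) = 0.02822 × 0.5188 = 0.01464 mol
Let x = n(Na2CO3), y = n(NaCl).
Titrant: 2x = 0.01464;  mass: 105.99x + 58.44y = 1.060
Solving, x = 7.320 × 10^-3 mol, y = 4.862 × 10^-3 mol
mass of Na2CO3 = 7.320 × 10^-3 × 105.99 = 0.7759 g
% Na2CO3 = 0.7759 / 1.060 × 100 = 73.20 %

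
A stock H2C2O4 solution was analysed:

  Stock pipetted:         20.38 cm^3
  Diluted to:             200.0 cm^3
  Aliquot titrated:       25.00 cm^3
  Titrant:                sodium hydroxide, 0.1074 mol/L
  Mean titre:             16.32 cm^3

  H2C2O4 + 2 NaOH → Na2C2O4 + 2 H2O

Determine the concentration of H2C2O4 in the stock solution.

n(NaOH) = 0.01632 × 0.1074 = 1.753 × 10^-3 mol
From the 1:2 ratio, n(H2C2O4) in the aliquot = 1/2 × 1.753 × 10^-3 = 8.764 × 10^-4 mol
[H2C2O4]_dilute = 8.764 × 10^-4 / 0.02500 = 0.03506 mol/L
Dilution factor = 200.0 / 20.38 = 9.814
[H2C2O4]_stock = 0.03506 × 9.814 = 0.3440 mol/L

0.3440 mol/L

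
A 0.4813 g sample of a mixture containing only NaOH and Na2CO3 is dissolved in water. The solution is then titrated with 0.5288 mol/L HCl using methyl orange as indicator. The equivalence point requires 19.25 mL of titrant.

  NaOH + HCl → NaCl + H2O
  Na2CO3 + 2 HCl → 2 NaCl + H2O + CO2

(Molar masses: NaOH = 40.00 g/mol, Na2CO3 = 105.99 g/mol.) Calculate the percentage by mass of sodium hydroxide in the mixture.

n(HCl) = 0.01925 × 0.5288 = 0.01018 mol
Let x = n(NaOH), y = n(Na2CO3).
Titrant: 1x + 2y = 0.01018;  mass: 40.00x + 105.99y = 0.4813
Solving, x = 4.475 × 10^-3 mol, y = 2.852 × 10^-3 mol
mass of NaOH = 4.475 × 10^-3 × 40.00 = 0.1790 g
% NaOH = 0.1790 / 0.4813 × 100 = 37.19 %

37.19 %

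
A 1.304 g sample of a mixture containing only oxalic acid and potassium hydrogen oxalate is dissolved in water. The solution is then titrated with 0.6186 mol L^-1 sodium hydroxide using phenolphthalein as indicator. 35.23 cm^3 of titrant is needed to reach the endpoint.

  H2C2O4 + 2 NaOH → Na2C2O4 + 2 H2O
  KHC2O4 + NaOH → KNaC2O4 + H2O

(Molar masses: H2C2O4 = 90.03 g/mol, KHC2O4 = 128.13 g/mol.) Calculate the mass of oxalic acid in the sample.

0.8061 g

n(NaOH) = 0.03523 × 0.6186 = 0.02179 mol
Let x = n(H2C2O4), y = n(KHC2O4).
Titrant: 2x + 1y = 0.02179;  mass: 90.03x + 128.13y = 1.304
Solving, x = 8.954 × 10^-3 mol, y = 3.886 × 10^-3 mol
mass of H2C2O4 = 8.954 × 10^-3 × 90.03 = 0.8061 g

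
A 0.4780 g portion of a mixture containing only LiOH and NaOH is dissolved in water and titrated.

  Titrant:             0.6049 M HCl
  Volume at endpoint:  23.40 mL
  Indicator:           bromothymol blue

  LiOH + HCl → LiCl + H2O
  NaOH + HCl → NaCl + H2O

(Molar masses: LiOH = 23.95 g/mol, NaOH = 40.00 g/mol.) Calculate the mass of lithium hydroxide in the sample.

n(HCl) = 0.02340 × 0.6049 = 0.01415 mol
Let x = n(LiOH), y = n(NaOH).
Titrant: 1x + 1y = 0.01415;  mass: 23.95x + 40.00y = 0.4780
Solving, x = 5.494 × 10^-3 mol, y = 8.660 × 10^-3 mol
mass of LiOH = 5.494 × 10^-3 × 23.95 = 0.1316 g

0.1316 g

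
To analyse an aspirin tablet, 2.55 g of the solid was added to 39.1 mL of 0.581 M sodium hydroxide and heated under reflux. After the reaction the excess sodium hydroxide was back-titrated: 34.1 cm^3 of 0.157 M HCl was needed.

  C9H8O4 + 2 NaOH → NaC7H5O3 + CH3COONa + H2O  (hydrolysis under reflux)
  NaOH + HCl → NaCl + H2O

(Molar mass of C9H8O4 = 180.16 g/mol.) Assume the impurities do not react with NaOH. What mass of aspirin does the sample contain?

1.56 g

n(NaOH) added = 0.0391 × 0.581 = 0.0227 mol
n(HCl) used in back-titration = 0.0341 × 0.157 = 5.35 × 10^-3 mol
n(NaOH) left over = 5.35 × 10^-3 mol (1:1 ratio)
n(NaOH) consumed by analyte = 0.0227 − 5.35 × 10^-3 = 0.0174 mol
From the 1:2 ratio, n(C9H8O4) = 1/2 × 0.0174 = 8.68 × 10^-3 mol
mass of C9H8O4 = 8.68 × 10^-3 × 180.16 = 1.56 g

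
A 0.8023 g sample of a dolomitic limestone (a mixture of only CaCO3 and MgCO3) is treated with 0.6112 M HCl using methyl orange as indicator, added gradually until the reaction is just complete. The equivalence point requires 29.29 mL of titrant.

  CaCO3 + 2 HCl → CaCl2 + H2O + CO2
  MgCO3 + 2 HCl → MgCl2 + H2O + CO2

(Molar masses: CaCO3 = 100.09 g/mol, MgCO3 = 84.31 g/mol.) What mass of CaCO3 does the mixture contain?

n(HCl) = 0.02929 × 0.6112 = 0.01790 mol
Let x = n(CaCO3), y = n(MgCO3).
Titrant: 2x + 2y = 0.01790;  mass: 100.09x + 84.31y = 0.8023
Solving, x = 3.019 × 10^-3 mol, y = 5.932 × 10^-3 mol
mass of CaCO3 = 3.019 × 10^-3 × 100.09 = 0.3022 g

0.3022 g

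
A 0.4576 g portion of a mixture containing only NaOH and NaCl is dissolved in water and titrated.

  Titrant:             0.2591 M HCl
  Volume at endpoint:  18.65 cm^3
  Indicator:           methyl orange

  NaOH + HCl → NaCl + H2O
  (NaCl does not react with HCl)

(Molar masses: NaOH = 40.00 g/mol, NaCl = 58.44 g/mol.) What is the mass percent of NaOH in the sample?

42.24 %

n(HCl) = 0.01865 × 0.2591 = 4.832 × 10^-3 mol
Let x = n(NaOH), y = n(NaCl).
Titrant: 1x = 4.832 × 10^-3;  mass: 40.00x + 58.44y = 0.4576
Solving, x = 4.832 × 10^-3 mol, y = 4.523 × 10^-3 mol
mass of NaOH = 4.832 × 10^-3 × 40.00 = 0.1933 g
% NaOH = 0.1933 / 0.4576 × 100 = 42.24 %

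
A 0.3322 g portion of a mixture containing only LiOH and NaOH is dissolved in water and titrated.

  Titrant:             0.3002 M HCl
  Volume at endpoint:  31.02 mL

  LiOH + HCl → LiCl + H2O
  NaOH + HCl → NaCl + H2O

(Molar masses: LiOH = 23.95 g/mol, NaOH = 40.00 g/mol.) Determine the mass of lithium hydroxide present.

n(HCl) = 0.03102 × 0.3002 = 9.312 × 10^-3 mol
Let x = n(LiOH), y = n(NaOH).
Titrant: 1x + 1y = 9.312 × 10^-3;  mass: 23.95x + 40.00y = 0.3322
Solving, x = 2.510 × 10^-3 mol, y = 6.802 × 10^-3 mol
mass of LiOH = 2.510 × 10^-3 × 23.95 = 0.06012 g

0.06012 g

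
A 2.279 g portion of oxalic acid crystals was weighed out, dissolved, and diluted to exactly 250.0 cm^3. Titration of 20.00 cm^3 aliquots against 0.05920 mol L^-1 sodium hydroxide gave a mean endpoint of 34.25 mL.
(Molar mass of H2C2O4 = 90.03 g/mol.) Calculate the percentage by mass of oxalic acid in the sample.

50.06 %

H2C2O4 + 2 NaOH → Na2C2O4 + 2 H2O
n(NaOH) per titration = 0.03425 × 0.05920 = 2.028 × 10^-3 mol
From the 1:2 ratio, n(H2C2O4) in each aliquot = 1/2 × 2.028 × 10^-3 = 1.014 × 10^-3 mol
n(H2C2O4) in the whole flask = 1.014 × 10^-3 × 250.0/20.00 = 0.01267 mol
mass of H2C2O4 = 0.01267 × 90.03 = 1.141 g
% H2C2O4 = 1.141 / 2.279 × 100 = 50.06 %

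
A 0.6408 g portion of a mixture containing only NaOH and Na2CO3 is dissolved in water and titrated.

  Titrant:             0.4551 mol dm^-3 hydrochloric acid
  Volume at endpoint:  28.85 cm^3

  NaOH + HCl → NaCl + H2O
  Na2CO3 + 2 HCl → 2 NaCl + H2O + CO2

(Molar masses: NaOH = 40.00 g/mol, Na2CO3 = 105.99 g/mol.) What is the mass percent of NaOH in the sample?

n(HCl) = 0.02885 × 0.4551 = 0.01313 mol
Let x = n(NaOH), y = n(Na2CO3).
Titrant: 1x + 2y = 0.01313;  mass: 40.00x + 105.99y = 0.6408
Solving, x = 4.233 × 10^-3 mol, y = 4.448 × 10^-3 mol
mass of NaOH = 4.233 × 10^-3 × 40.00 = 0.1693 g
% NaOH = 0.1693 / 0.6408 × 100 = 26.42 %

26.42 %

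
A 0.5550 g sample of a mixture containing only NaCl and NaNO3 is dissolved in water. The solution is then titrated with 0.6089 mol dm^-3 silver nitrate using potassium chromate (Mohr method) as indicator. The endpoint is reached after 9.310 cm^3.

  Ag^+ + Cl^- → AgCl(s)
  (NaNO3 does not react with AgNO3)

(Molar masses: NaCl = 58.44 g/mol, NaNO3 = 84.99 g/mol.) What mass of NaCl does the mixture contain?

0.3313 g

n(AgNO3) = 0.009310 × 0.6089 = 5.669 × 10^-3 mol
Let x = n(NaCl), y = n(NaNO3).
Titrant: 1x = 5.669 × 10^-3;  mass: 58.44x + 84.99y = 0.5550
Solving, x = 5.669 × 10^-3 mol, y = 2.632 × 10^-3 mol
mass of NaCl = 5.669 × 10^-3 × 58.44 = 0.3313 g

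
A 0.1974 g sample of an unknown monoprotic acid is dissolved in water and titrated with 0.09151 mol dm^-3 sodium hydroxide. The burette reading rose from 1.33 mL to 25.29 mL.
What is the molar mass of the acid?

n(NaOH) = 0.02396 L × 0.09151 mol/L = 2.193 × 10^-3 mol
n(HA) = 2.193 × 10^-3 mol (1:1 ratio)
M = m / n = 0.1974 g / 2.193 × 10^-3 mol = 90.03 g/mol

90.03 g/mol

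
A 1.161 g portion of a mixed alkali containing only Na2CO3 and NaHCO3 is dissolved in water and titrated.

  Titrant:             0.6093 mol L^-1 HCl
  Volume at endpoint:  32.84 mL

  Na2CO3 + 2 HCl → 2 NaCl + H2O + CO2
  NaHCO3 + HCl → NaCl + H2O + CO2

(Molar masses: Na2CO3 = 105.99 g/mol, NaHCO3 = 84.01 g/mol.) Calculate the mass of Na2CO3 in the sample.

0.8885 g

n(HCl) = 0.03284 × 0.6093 = 0.02001 mol
Let x = n(Na2CO3), y = n(NaHCO3).
Titrant: 2x + 1y = 0.02001;  mass: 105.99x + 84.01y = 1.161
Solving, x = 8.383 × 10^-3 mol, y = 3.244 × 10^-3 mol
mass of Na2CO3 = 8.383 × 10^-3 × 105.99 = 0.8885 g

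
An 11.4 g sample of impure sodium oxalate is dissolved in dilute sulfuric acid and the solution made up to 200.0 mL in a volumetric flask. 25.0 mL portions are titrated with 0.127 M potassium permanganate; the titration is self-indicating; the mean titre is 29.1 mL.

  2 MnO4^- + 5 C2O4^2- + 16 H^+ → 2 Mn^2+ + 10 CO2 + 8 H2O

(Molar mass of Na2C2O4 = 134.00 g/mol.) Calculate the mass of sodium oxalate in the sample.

9.90 g

n(KMnO4) per titration = 0.0291 × 0.127 = 3.70 × 10^-3 mol
From the 5:2 ratio, n(Na2C2O4) in each aliquot = 5/2 × 3.70 × 10^-3 = 9.24 × 10^-3 mol
n(Na2C2O4) in the whole flask = 9.24 × 10^-3 × 200.0/25.0 = 0.0739 mol
mass of Na2C2O4 = 0.0739 × 134.00 = 9.90 g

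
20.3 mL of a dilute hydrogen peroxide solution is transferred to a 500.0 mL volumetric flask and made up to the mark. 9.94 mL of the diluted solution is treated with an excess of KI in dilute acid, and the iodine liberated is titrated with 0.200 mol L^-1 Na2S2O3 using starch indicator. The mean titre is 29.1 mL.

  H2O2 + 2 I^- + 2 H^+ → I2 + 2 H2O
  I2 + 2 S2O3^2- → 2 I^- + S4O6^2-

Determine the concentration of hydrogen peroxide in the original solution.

n(S2O3^2-) = 0.0291 × 0.200 = 5.82 × 10^-3 mol
n(I2) = n(S2O3^2-)/2 = 2.91 × 10^-3 mol
n(H2O2) in the aliquot = 2.91 × 10^-3 mol (1:1 ratio)
[H2O2]_dilute = 2.91 × 10^-3 / 0.00994 = 0.293 mol/L
[H2O2]_original = 0.293 × 500.0/20.3 = 7.21 mol/L

7.21 mol/L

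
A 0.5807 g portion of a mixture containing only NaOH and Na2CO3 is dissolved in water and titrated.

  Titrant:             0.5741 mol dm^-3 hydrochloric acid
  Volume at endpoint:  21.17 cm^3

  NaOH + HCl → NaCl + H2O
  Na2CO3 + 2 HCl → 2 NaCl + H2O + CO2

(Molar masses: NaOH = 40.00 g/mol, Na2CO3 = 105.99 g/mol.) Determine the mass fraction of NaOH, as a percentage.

n(HCl) = 0.02117 × 0.5741 = 0.01215 mol
Let x = n(NaOH), y = n(Na2CO3).
Titrant: 1x + 2y = 0.01215;  mass: 40.00x + 105.99y = 0.5807
Solving, x = 4.878 × 10^-3 mol, y = 3.638 × 10^-3 mol
mass of NaOH = 4.878 × 10^-3 × 40.00 = 0.1951 g
% NaOH = 0.1951 / 0.5807 × 100 = 33.60 %

33.60 %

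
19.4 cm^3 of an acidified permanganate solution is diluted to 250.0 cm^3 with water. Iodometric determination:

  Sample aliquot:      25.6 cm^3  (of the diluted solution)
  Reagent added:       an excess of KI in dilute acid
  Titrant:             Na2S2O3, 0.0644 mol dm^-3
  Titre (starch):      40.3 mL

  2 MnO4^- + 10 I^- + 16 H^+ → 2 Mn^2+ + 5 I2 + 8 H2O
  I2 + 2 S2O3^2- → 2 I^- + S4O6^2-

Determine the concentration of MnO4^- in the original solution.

n(S2O3^2-) = 0.0403 × 0.0644 = 2.60 × 10^-3 mol
n(I2) = n(S2O3^2-)/2 = 1.30 × 10^-3 mol
From the 2:5 ratio, n(MnO4^-) in the aliquot = 2/5 × 1.30 × 10^-3 = 5.19 × 10^-4 mol
[MnO4^-]_dilute = 5.19 × 10^-4 / 0.0256 = 0.0203 mol/L
[MnO4^-]_original = 0.0203 × 250.0/19.4 = 0.261 mol/L

0.261 mol/L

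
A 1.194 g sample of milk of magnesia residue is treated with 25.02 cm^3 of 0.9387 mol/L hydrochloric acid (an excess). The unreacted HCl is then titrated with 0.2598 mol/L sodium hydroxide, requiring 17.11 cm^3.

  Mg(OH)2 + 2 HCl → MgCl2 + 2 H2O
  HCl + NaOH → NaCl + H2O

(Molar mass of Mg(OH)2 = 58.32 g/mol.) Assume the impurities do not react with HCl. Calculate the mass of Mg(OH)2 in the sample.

0.5552 g

n(HCl) added = 0.02502 × 0.9387 = 0.02349 mol
n(NaOH) used in back-titration = 0.01711 × 0.2598 = 4.445 × 10^-3 mol
n(HCl) left over = 4.445 × 10^-3 mol (1:1 ratio)
n(HCl) consumed by analyte = 0.02349 − 4.445 × 10^-3 = 0.01904 mol
From the 1:2 ratio, n(Mg(OH)2) = 1/2 × 0.01904 = 9.521 × 10^-3 mol
mass of Mg(OH)2 = 9.521 × 10^-3 × 58.32 = 0.5552 g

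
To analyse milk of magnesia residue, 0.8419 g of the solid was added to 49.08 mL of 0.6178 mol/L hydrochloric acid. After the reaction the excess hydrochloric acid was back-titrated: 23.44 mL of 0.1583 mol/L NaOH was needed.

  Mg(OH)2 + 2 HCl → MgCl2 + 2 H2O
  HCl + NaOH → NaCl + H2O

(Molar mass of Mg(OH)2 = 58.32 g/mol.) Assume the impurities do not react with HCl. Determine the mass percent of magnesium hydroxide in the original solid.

n(HCl) added = 0.04908 × 0.6178 = 0.03032 mol
n(NaOH) used in back-titration = 0.02344 × 0.1583 = 3.711 × 10^-3 mol
n(HCl) left over = 3.711 × 10^-3 mol (1:1 ratio)
n(HCl) consumed by analyte = 0.03032 − 3.711 × 10^-3 = 0.02661 mol
From the 1:2 ratio, n(Mg(OH)2) = 1/2 × 0.02661 = 0.01331 mol
mass of Mg(OH)2 = 0.01331 × 58.32 = 0.7760 g
% Mg(OH)2 = 0.7760 / 0.8419 × 100 = 92.17 %

92.17 %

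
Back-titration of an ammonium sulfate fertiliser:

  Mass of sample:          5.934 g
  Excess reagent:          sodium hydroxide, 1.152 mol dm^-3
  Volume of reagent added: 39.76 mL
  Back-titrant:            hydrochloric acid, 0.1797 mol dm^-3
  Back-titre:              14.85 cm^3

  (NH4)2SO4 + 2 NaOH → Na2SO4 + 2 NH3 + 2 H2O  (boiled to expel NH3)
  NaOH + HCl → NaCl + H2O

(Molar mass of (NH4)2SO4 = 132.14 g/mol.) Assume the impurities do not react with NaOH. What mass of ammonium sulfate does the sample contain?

2.850 g

n(NaOH) added = 0.03976 × 1.152 = 0.04580 mol
n(HCl) used in back-titration = 0.01485 × 0.1797 = 2.669 × 10^-3 mol
n(NaOH) left over = 2.669 × 10^-3 mol (1:1 ratio)
n(NaOH) consumed by analyte = 0.04580 − 2.669 × 10^-3 = 0.04313 mol
From the 1:2 ratio, n((NH4)2SO4) = 1/2 × 0.04313 = 0.02157 mol
mass of (NH4)2SO4 = 0.02157 × 132.14 = 2.850 g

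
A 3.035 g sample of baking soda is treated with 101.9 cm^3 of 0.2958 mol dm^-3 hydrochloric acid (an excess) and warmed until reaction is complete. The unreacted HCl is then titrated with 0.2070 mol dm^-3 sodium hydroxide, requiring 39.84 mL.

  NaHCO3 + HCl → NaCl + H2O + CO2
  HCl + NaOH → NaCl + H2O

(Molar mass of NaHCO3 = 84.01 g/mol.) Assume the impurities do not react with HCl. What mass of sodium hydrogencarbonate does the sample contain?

1.839 g

n(HCl) added = 0.1019 × 0.2958 = 0.03014 mol
n(NaOH) used in back-titration = 0.03984 × 0.2070 = 8.247 × 10^-3 mol
n(HCl) left over = 8.247 × 10^-3 mol (1:1 ratio)
n(HCl) consumed by analyte = 0.03014 − 8.247 × 10^-3 = 0.02190 mol
n(NaHCO3) = 0.02190 mol (1:1 ratio)
mass of NaHCO3 = 0.02190 × 84.01 = 1.839 g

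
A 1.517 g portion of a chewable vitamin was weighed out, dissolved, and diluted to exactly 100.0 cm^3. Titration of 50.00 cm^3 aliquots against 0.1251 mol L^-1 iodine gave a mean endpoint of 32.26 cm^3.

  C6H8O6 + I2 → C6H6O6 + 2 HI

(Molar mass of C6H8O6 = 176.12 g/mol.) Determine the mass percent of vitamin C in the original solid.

n(I2) per titration = 0.03226 × 0.1251 = 4.036 × 10^-3 mol
n(C6H8O6) in each aliquot = 4.036 × 10^-3 mol (1:1 ratio)
n(C6H8O6) in the whole flask = 4.036 × 10^-3 × 100.0/50.00 = 8.071 × 10^-3 mol
mass of C6H8O6 = 8.071 × 10^-3 × 176.12 = 1.422 g
% C6H8O6 = 1.422 / 1.517 × 100 = 93.71 %

93.71 %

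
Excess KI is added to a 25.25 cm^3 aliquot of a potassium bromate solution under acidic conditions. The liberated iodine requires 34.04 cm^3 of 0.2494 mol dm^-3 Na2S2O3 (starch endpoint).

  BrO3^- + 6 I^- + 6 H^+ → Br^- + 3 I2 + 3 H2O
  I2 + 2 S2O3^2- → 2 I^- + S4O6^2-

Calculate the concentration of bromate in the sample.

0.05604 mol/L

n(S2O3^2-) = 0.03404 × 0.2494 = 8.490 × 10^-3 mol
n(I2) = n(S2O3^2-)/2 = 4.245 × 10^-3 mol
From the 1:3 ratio, n(BrO3^-) in the aliquot = 1/3 × 4.245 × 10^-3 = 1.415 × 10^-3 mol
[BrO3^-] = 1.415 × 10^-3 / 0.02525 = 0.05604 mol/L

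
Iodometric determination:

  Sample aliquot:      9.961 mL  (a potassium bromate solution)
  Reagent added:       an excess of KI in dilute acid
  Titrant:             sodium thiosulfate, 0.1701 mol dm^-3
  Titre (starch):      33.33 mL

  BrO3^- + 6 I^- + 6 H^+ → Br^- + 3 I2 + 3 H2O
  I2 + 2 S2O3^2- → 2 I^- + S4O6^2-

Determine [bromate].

n(S2O3^2-) = 0.03333 × 0.1701 = 5.669 × 10^-3 mol
n(I2) = n(S2O3^2-)/2 = 2.835 × 10^-3 mol
From the 1:3 ratio, n(BrO3^-) in the aliquot = 1/3 × 2.835 × 10^-3 = 9.449 × 10^-4 mol
[BrO3^-] = 9.449 × 10^-4 / 0.009961 = 0.09486 mol/L

0.09486 mol/L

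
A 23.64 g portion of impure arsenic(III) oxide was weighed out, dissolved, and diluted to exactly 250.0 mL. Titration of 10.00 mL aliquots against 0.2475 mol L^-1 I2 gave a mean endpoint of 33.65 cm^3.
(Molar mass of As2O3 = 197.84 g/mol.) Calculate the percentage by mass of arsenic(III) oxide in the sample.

87.12 %

As2O3 + 2 I2 + 2 H2O → As2O5 + 4 HI
n(I2) per titration = 0.03365 × 0.2475 = 8.328 × 10^-3 mol
From the 1:2 ratio, n(As2O3) in each aliquot = 1/2 × 8.328 × 10^-3 = 4.164 × 10^-3 mol
n(As2O3) in the whole flask = 4.164 × 10^-3 × 250.0/10.00 = 0.1041 mol
mass of As2O3 = 0.1041 × 197.84 = 20.60 g
% As2O3 = 20.60 / 23.64 × 100 = 87.12 %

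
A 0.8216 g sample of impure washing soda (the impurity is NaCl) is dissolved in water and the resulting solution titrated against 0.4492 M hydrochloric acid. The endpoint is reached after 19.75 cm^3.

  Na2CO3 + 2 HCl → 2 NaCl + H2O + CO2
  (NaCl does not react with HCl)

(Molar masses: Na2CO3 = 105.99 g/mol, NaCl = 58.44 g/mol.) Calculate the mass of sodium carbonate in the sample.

n(HCl) = 0.01975 × 0.4492 = 8.872 × 10^-3 mol
Let x = n(Na2CO3), y = n(NaCl).
Titrant: 2x = 8.872 × 10^-3;  mass: 105.99x + 58.44y = 0.8216
Solving, x = 4.436 × 10^-3 mol, y = 6.014 × 10^-3 mol
mass of Na2CO3 = 4.436 × 10^-3 × 105.99 = 0.4702 g

0.4702 g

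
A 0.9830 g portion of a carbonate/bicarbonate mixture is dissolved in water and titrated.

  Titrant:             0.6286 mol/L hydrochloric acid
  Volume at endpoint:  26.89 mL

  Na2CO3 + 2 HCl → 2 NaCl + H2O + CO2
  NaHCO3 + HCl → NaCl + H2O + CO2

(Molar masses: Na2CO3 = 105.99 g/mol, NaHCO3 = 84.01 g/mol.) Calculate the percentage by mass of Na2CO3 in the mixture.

75.97 %

n(HCl) = 0.02689 × 0.6286 = 0.01690 mol
Let x = n(Na2CO3), y = n(NaHCO3).
Titrant: 2x + 1y = 0.01690;  mass: 105.99x + 84.01y = 0.9830
Solving, x = 7.045 × 10^-3 mol, y = 2.812 × 10^-3 mol
mass of Na2CO3 = 7.045 × 10^-3 × 105.99 = 0.7467 g
% Na2CO3 = 0.7467 / 0.9830 × 100 = 75.97 %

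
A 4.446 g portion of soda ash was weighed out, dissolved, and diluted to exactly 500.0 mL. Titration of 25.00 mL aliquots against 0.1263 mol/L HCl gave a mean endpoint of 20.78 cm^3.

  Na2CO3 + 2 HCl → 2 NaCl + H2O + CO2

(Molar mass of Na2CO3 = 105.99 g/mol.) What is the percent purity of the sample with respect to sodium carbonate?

62.57 %

n(HCl) per titration = 0.02078 × 0.1263 = 2.625 × 10^-3 mol
From the 1:2 ratio, n(Na2CO3) in each aliquot = 1/2 × 2.625 × 10^-3 = 1.312 × 10^-3 mol
n(Na2CO3) in the whole flask = 1.312 × 10^-3 × 500.0/25.00 = 0.02625 mol
mass of Na2CO3 = 0.02625 × 105.99 = 2.782 g
% Na2CO3 = 2.782 / 4.446 × 100 = 62.57 %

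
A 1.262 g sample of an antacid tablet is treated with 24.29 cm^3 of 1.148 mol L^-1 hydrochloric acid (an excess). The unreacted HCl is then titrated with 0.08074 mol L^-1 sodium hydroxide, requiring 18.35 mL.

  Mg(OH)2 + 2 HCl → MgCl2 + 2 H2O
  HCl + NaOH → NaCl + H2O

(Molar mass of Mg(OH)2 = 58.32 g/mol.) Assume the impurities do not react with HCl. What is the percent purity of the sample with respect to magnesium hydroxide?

61.01 %

n(HCl) added = 0.02429 × 1.148 = 0.02788 mol
n(NaOH) used in back-titration = 0.01835 × 0.08074 = 1.482 × 10^-3 mol
n(HCl) left over = 1.482 × 10^-3 mol (1:1 ratio)
n(HCl) consumed by analyte = 0.02788 − 1.482 × 10^-3 = 0.02640 mol
From the 1:2 ratio, n(Mg(OH)2) = 1/2 × 0.02640 = 0.01320 mol
mass of Mg(OH)2 = 0.01320 × 58.32 = 0.7699 g
% Mg(OH)2 = 0.7699 / 1.262 × 100 = 61.01 %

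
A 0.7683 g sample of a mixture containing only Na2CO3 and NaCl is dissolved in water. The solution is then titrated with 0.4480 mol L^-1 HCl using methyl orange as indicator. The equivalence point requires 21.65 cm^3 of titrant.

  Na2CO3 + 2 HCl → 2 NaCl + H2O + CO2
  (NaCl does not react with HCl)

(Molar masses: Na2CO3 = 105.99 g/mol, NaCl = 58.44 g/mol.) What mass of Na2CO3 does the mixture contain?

n(HCl) = 0.02165 × 0.4480 = 9.699 × 10^-3 mol
Let x = n(Na2CO3), y = n(NaCl).
Titrant: 2x = 9.699 × 10^-3;  mass: 105.99x + 58.44y = 0.7683
Solving, x = 4.850 × 10^-3 mol, y = 4.351 × 10^-3 mol
mass of Na2CO3 = 4.850 × 10^-3 × 105.99 = 0.5140 g

0.5140 g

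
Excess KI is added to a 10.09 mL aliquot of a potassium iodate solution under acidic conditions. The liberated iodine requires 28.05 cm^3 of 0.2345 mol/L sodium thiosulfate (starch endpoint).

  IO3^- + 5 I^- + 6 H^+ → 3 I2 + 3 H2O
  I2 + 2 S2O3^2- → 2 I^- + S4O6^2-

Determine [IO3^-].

n(S2O3^2-) = 0.02805 × 0.2345 = 6.578 × 10^-3 mol
n(I2) = n(S2O3^2-)/2 = 3.289 × 10^-3 mol
From the 1:3 ratio, n(IO3^-) in the aliquot = 1/3 × 3.289 × 10^-3 = 1.096 × 10^-3 mol
[IO3^-] = 1.096 × 10^-3 / 0.01009 = 0.1087 mol/L

0.1087 mol/L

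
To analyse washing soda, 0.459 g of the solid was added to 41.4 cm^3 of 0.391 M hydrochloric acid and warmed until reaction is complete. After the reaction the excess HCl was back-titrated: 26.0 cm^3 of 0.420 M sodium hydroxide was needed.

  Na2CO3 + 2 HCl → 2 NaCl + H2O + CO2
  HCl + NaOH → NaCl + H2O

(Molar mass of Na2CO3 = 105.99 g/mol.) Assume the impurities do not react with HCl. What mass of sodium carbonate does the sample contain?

n(HCl) added = 0.0414 × 0.391 = 0.0162 mol
n(NaOH) used in back-titration = 0.0260 × 0.420 = 0.0109 mol
n(HCl) left over = 0.0109 mol (1:1 ratio)
n(HCl) consumed by analyte = 0.0162 − 0.0109 = 5.27 × 10^-3 mol
From the 1:2 ratio, n(Na2CO3) = 1/2 × 5.27 × 10^-3 = 2.63 × 10^-3 mol
mass of Na2CO3 = 2.63 × 10^-3 × 105.99 = 0.279 g

0.279 g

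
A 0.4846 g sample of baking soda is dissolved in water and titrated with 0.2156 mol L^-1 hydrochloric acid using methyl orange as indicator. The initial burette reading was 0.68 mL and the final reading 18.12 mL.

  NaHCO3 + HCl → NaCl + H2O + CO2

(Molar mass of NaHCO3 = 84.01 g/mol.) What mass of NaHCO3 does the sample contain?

0.3159 g

n(HCl) = 0.01744 L × 0.2156 mol/L = 3.760 × 10^-3 mol
n(NaHCO3) = 3.760 × 10^-3 mol (1:1 ratio)
mass of NaHCO3 = 3.760 × 10^-3 × 84.01 g/mol = 0.3159 g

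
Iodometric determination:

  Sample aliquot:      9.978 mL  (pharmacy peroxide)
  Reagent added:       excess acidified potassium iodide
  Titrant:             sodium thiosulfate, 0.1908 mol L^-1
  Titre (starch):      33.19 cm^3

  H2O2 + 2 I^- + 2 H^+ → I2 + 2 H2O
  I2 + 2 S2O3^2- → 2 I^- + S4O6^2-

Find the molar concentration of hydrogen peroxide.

n(S2O3^2-) = 0.03319 × 0.1908 = 6.333 × 10^-3 mol
n(I2) = n(S2O3^2-)/2 = 3.166 × 10^-3 mol
n(H2O2) in the aliquot = 3.166 × 10^-3 mol (1:1 ratio)
[H2O2] = 3.166 × 10^-3 / 0.009978 = 0.3173 mol/L

0.3173 mol/L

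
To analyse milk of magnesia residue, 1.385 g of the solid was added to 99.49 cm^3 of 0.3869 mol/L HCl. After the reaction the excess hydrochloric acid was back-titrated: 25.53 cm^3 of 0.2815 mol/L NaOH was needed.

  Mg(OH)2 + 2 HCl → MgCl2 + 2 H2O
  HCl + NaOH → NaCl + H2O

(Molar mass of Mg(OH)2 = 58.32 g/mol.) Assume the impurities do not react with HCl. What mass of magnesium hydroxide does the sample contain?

n(HCl) added = 0.09949 × 0.3869 = 0.03849 mol
n(NaOH) used in back-titration = 0.02553 × 0.2815 = 7.187 × 10^-3 mol
n(HCl) left over = 7.187 × 10^-3 mol (1:1 ratio)
n(HCl) consumed by analyte = 0.03849 − 7.187 × 10^-3 = 0.03131 mol
From the 1:2 ratio, n(Mg(OH)2) = 1/2 × 0.03131 = 0.01565 mol
mass of Mg(OH)2 = 0.01565 × 58.32 = 0.9129 g

0.9129 g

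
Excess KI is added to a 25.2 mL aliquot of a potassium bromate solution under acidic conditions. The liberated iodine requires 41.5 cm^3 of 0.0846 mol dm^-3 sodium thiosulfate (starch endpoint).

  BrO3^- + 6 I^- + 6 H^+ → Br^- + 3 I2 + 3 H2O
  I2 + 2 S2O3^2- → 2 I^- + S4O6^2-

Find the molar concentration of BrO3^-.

0.0232 mol/L

n(S2O3^2-) = 0.0415 × 0.0846 = 3.51 × 10^-3 mol
n(I2) = n(S2O3^2-)/2 = 1.76 × 10^-3 mol
From the 1:3 ratio, n(BrO3^-) in the aliquot = 1/3 × 1.76 × 10^-3 = 5.85 × 10^-4 mol
[BrO3^-] = 5.85 × 10^-4 / 0.0252 = 0.0232 mol/L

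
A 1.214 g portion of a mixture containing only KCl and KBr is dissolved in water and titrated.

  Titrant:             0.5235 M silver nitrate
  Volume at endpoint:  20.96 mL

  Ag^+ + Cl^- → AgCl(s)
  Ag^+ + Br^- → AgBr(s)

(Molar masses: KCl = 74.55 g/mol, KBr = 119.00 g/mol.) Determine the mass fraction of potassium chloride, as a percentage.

12.67 %

n(AgNO3) = 0.02096 × 0.5235 = 0.01097 mol
Let x = n(KCl), y = n(KBr).
Titrant: 1x + 1y = 0.01097;  mass: 74.55x + 119.00y = 1.214
Solving, x = 2.064 × 10^-3 mol, y = 8.909 × 10^-3 mol
mass of KCl = 2.064 × 10^-3 × 74.55 = 0.1539 g
% KCl = 0.1539 / 1.214 × 100 = 12.67 %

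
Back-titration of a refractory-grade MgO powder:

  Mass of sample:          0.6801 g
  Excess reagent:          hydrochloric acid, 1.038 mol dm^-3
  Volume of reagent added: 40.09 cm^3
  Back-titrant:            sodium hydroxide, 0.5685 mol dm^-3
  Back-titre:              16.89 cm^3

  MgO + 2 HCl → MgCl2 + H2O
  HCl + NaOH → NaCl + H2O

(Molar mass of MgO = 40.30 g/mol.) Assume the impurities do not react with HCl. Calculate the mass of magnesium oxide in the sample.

n(HCl) added = 0.04009 × 1.038 = 0.04161 mol
n(NaOH) used in back-titration = 0.01689 × 0.5685 = 9.602 × 10^-3 mol
n(HCl) left over = 9.602 × 10^-3 mol (1:1 ratio)
n(HCl) consumed by analyte = 0.04161 − 9.602 × 10^-3 = 0.03201 mol
From the 1:2 ratio, n(MgO) = 1/2 × 0.03201 = 0.01601 mol
mass of MgO = 0.01601 × 40.30 = 0.6450 g

0.6450 g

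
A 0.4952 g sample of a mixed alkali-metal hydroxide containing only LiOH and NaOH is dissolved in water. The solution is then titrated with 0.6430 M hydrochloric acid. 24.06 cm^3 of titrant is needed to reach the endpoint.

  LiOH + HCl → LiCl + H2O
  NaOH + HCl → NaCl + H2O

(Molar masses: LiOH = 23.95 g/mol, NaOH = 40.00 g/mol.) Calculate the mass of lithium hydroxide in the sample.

0.1845 g

n(HCl) = 0.02406 × 0.6430 = 0.01547 mol
Let x = n(LiOH), y = n(NaOH).
Titrant: 1x + 1y = 0.01547;  mass: 23.95x + 40.00y = 0.4952
Solving, x = 7.702 × 10^-3 mol, y = 7.768 × 10^-3 mol
mass of LiOH = 7.702 × 10^-3 × 23.95 = 0.1845 g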